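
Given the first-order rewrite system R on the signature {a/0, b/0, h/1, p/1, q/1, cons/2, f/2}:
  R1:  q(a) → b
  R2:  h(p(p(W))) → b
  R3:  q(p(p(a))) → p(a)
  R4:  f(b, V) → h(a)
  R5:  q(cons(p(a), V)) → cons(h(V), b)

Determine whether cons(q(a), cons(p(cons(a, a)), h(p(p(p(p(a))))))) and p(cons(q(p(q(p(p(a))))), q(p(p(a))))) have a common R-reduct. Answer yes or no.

no — NF(t₁) = cons(b, cons(p(cons(a, a)), b)), NF(t₂) = p(cons(p(a), p(a)))

Reduce t₁ = cons(q(a), cons(p(cons(a, a)), h(p(p(p(p(a))))))):
1. cons(q(a), cons(p(cons(a, a)), h(p(p(p(p(a)))))))  →  cons(b, cons(p(cons(a, a)), h(p(p(p(p(a)))))))   [R1 at 1]
2. cons(b, cons(p(cons(a, a)), h(p(p(p(p(a)))))))  →  cons(b, cons(p(cons(a, a)), b))   [R2 at 2.2]

Reduce t₂ = p(cons(q(p(q(p(p(a))))), q(p(p(a))))):
1. p(cons(q(p(q(p(p(a))))), q(p(p(a)))))  →  p(cons(q(p(p(a))), q(p(p(a)))))   [R3 at 1.1.1.1]
2. p(cons(q(p(p(a))), q(p(p(a)))))  →  p(cons(p(a), q(p(p(a)))))   [R3 at 1.1]
3. p(cons(p(a), q(p(p(a)))))  →  p(cons(p(a), p(a)))   [R3 at 1.2]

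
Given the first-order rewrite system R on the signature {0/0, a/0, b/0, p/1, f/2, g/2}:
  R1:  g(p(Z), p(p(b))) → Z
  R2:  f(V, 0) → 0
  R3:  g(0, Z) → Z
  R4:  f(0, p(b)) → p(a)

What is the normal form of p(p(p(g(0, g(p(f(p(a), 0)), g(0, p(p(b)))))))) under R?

1. p(p(p(g(0, g(p(f(p(a), 0)), g(0, p(p(b))))))))  →  p(p(p(g(p(f(p(a), 0)), g(0, p(p(b)))))))   [R3 at 1.1.1]
2. p(p(p(g(p(f(p(a), 0)), g(0, p(p(b)))))))  →  p(p(p(g(p(0), g(0, p(p(b)))))))   [R2 at 1.1.1.1.1]
3. p(p(p(g(p(0), g(0, p(p(b)))))))  →  p(p(p(g(p(0), p(p(b))))))   [R3 at 1.1.1.2]
4. p(p(p(g(p(0), p(p(b))))))  →  p(p(p(0)))   [R1 at 1.1.1]

p(p(p(0)))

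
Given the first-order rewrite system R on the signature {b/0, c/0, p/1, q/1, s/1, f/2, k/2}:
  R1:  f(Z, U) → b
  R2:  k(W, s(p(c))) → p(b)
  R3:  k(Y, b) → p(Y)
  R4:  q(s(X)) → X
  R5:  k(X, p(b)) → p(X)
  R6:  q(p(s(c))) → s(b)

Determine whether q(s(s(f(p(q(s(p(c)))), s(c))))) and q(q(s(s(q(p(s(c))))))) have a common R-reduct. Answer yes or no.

Reduce t₁ = q(s(s(f(p(q(s(p(c)))), s(c))))):
1. q(s(s(f(p(q(s(p(c)))), s(c)))))  →  s(f(p(q(s(p(c)))), s(c)))   [R4 at ε]
2. s(f(p(q(s(p(c)))), s(c)))  →  s(b)   [R1 at 1]

Reduce t₂ = q(q(s(s(q(p(s(c))))))):
1. q(q(s(s(q(p(s(c)))))))  →  q(s(q(p(s(c)))))   [R4 at 1]
2. q(s(q(p(s(c)))))  →  q(p(s(c)))   [R4 at ε]
3. q(p(s(c)))  →  s(b)   [R6 at ε]

yes — NF(t₁) = s(b), NF(t₂) = s(b)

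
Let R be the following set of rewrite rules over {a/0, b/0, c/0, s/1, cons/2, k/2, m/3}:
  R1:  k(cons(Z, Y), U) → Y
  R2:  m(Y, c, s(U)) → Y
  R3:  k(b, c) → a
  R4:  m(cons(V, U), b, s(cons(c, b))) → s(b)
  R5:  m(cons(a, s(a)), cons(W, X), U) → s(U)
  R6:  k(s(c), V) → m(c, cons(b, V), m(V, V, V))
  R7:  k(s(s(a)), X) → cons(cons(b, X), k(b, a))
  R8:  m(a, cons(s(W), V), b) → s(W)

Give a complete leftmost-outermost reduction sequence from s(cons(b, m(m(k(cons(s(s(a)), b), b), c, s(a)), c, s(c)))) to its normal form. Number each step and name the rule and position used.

s(cons(b, b))

1. s(cons(b, m(m(k(cons(s(s(a)), b), b), c, s(a)), c, s(c))))  →  s(cons(b, m(k(cons(s(s(a)), b), b), c, s(a))))   [R2 at 1.2]
2. s(cons(b, m(k(cons(s(s(a)), b), b), c, s(a))))  →  s(cons(b, k(cons(s(s(a)), b), b)))   [R2 at 1.2]
3. s(cons(b, k(cons(s(s(a)), b), b)))  →  s(cons(b, b))   [R1 at 1.2]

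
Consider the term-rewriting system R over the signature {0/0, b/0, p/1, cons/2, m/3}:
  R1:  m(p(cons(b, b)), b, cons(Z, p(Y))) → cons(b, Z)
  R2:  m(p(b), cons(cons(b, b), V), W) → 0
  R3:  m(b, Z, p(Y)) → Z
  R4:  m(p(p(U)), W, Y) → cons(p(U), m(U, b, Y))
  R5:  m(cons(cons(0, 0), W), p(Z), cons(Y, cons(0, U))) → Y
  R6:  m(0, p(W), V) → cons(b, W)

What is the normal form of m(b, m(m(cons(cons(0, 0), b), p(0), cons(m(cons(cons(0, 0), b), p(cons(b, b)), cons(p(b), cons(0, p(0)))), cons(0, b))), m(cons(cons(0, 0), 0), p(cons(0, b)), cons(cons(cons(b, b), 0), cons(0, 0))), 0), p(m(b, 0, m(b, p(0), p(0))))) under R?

1. m(b, m(m(cons(cons(0, 0), b), p(0), cons(m(cons(cons(0, 0), b), p(cons(b, b)), cons(p(b), cons(0, p(0)))), cons(0, b))), m(cons(cons(0, 0), 0), p(cons(0, b)), cons(cons(cons(b, b), 0), cons(0, 0))), 0), p(m(b, 0, m(b, p(0), p(0)))))  →  m(m(cons(cons(0, 0), b), p(0), cons(m(cons(cons(0, 0), b), p(cons(b, b)), cons(p(b), cons(0, p(0)))), cons(0, b))), m(cons(cons(0, 0), 0), p(cons(0, b)), cons(cons(cons(b, b), 0), cons(0, 0))), 0)   [R3 at ε]
2. m(m(cons(cons(0, 0), b), p(0), cons(m(cons(cons(0, 0), b), p(cons(b, b)), cons(p(b), cons(0, p(0)))), cons(0, b))), m(cons(cons(0, 0), 0), p(cons(0, b)), cons(cons(cons(b, b), 0), cons(0, 0))), 0)  →  m(m(cons(cons(0, 0), b), p(cons(b, b)), cons(p(b), cons(0, p(0)))), m(cons(cons(0, 0), 0), p(cons(0, b)), cons(cons(cons(b, b), 0), cons(0, 0))), 0)   [R5 at 1]
3. m(m(cons(cons(0, 0), b), p(cons(b, b)), cons(p(b), cons(0, p(0)))), m(cons(cons(0, 0), 0), p(cons(0, b)), cons(cons(cons(b, b), 0), cons(0, 0))), 0)  →  m(p(b), m(cons(cons(0, 0), 0), p(cons(0, b)), cons(cons(cons(b, b), 0), cons(0, 0))), 0)   [R5 at 1]
4. m(p(b), m(cons(cons(0, 0), 0), p(cons(0, b)), cons(cons(cons(b, b), 0), cons(0, 0))), 0)  →  m(p(b), cons(cons(b, b), 0), 0)   [R5 at 2]
5. m(p(b), cons(cons(b, b), 0), 0)  →  0   [R2 at ε]

0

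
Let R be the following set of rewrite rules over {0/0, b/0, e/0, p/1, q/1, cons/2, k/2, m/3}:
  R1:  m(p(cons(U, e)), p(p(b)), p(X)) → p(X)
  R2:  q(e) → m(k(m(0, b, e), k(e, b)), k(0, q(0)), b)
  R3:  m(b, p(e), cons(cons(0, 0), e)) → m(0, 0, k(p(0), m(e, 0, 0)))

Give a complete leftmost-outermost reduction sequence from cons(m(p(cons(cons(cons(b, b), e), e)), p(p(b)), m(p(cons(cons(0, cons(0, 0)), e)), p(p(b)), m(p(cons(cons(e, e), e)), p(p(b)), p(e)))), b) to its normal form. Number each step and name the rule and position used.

cons(p(e), b)

1. cons(m(p(cons(cons(cons(b, b), e), e)), p(p(b)), m(p(cons(cons(0, cons(0, 0)), e)), p(p(b)), m(p(cons(cons(e, e), e)), p(p(b)), p(e)))), b)  →  cons(m(p(cons(cons(cons(b, b), e), e)), p(p(b)), m(p(cons(cons(0, cons(0, 0)), e)), p(p(b)), p(e))), b)   [R1 at 1.3.3]
2. cons(m(p(cons(cons(cons(b, b), e), e)), p(p(b)), m(p(cons(cons(0, cons(0, 0)), e)), p(p(b)), p(e))), b)  →  cons(m(p(cons(cons(cons(b, b), e), e)), p(p(b)), p(e)), b)   [R1 at 1.3]
3. cons(m(p(cons(cons(cons(b, b), e), e)), p(p(b)), p(e)), b)  →  cons(p(e), b)   [R1 at 1]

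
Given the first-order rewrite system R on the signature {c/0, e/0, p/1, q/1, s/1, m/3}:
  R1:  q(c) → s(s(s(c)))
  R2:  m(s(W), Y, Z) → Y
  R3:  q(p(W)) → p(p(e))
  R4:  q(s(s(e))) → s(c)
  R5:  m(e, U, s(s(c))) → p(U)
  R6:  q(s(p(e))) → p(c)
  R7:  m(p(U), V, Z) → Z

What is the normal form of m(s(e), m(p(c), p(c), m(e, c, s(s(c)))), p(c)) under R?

1. m(s(e), m(p(c), p(c), m(e, c, s(s(c)))), p(c))  →  m(p(c), p(c), m(e, c, s(s(c))))   [R2 at ε]
2. m(p(c), p(c), m(e, c, s(s(c))))  →  m(e, c, s(s(c)))   [R7 at ε]
3. m(e, c, s(s(c)))  →  p(c)   [R5 at ε]

p(c)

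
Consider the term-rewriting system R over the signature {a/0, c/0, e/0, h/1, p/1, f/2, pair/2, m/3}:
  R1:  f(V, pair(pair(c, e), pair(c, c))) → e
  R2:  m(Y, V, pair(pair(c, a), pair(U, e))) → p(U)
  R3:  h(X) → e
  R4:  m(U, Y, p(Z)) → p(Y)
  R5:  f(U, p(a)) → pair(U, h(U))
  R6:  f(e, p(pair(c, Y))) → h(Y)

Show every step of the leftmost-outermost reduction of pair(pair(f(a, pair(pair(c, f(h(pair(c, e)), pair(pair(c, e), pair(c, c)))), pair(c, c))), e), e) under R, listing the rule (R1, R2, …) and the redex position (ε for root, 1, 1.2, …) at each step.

1. pair(pair(f(a, pair(pair(c, f(h(pair(c, e)), pair(pair(c, e), pair(c, c)))), pair(c, c))), e), e)  →  pair(pair(f(a, pair(pair(c, e), pair(c, c))), e), e)   [R1 at 1.1.2.1.2]
2. pair(pair(f(a, pair(pair(c, e), pair(c, c))), e), e)  →  pair(pair(e, e), e)   [R1 at 1.1]

pair(pair(e, e), e)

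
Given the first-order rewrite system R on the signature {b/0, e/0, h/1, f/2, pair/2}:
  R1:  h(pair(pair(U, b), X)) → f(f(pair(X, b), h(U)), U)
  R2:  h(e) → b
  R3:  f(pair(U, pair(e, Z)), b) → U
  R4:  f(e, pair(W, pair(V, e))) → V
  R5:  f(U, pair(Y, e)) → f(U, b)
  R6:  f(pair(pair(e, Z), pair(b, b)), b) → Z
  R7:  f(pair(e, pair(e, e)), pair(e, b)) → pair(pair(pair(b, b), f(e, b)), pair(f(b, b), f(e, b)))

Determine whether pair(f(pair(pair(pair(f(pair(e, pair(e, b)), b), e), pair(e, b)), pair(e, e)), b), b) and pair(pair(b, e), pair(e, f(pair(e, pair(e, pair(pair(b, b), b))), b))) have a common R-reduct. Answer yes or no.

no — NF(t₁) = pair(pair(pair(e, e), pair(e, b)), b), NF(t₂) = pair(pair(b, e), pair(e, e))

Reduce t₁ = pair(f(pair(pair(pair(f(pair(e, pair(e, b)), b), e), pair(e, b)), pair(e, e)), b), b):
1. pair(f(pair(pair(pair(f(pair(e, pair(e, b)), b), e), pair(e, b)), pair(e, e)), b), b)  →  pair(pair(pair(f(pair(e, pair(e, b)), b), e), pair(e, b)), b)   [R3 at 1]
2. pair(pair(pair(f(pair(e, pair(e, b)), b), e), pair(e, b)), b)  →  pair(pair(pair(e, e), pair(e, b)), b)   [R3 at 1.1.1]

Reduce t₂ = pair(pair(b, e), pair(e, f(pair(e, pair(e, pair(pair(b, b), b))), b))):
1. pair(pair(b, e), pair(e, f(pair(e, pair(e, pair(pair(b, b), b))), b)))  →  pair(pair(b, e), pair(e, e))   [R3 at 2.2]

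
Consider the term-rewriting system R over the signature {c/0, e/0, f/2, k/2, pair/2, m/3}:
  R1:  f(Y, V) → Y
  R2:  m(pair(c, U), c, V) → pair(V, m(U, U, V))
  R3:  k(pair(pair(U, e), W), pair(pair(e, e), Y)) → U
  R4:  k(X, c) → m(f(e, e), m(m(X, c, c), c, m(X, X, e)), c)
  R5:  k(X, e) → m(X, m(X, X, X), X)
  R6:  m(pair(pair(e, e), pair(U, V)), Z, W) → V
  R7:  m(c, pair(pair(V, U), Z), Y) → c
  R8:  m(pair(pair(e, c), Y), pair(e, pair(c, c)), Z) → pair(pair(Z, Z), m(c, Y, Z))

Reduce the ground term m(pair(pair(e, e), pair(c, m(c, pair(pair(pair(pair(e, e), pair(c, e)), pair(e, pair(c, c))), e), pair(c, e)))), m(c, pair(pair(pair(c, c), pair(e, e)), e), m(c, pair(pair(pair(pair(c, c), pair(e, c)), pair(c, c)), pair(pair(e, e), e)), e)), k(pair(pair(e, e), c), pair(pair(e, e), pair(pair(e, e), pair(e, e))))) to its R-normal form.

c

1. m(pair(pair(e, e), pair(c, m(c, pair(pair(pair(pair(e, e), pair(c, e)), pair(e, pair(c, c))), e), pair(c, e)))), m(c, pair(pair(pair(c, c), pair(e, e)), e), m(c, pair(pair(pair(pair(c, c), pair(e, c)), pair(c, c)), pair(pair(e, e), e)), e)), k(pair(pair(e, e), c), pair(pair(e, e), pair(pair(e, e), pair(e, e)))))  →  m(c, pair(pair(pair(pair(e, e), pair(c, e)), pair(e, pair(c, c))), e), pair(c, e))   [R6 at ε]
2. m(c, pair(pair(pair(pair(e, e), pair(c, e)), pair(e, pair(c, c))), e), pair(c, e))  →  c   [R7 at ε]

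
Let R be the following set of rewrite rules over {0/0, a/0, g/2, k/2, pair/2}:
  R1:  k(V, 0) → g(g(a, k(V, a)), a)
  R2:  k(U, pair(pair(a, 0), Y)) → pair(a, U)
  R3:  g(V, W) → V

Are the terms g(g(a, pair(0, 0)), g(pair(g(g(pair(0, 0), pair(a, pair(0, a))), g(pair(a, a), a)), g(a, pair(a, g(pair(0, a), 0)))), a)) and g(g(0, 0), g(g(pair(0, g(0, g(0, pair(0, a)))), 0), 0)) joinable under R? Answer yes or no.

Reduce t₁ = g(g(a, pair(0, 0)), g(pair(g(g(pair(0, 0), pair(a, pair(0, a))), g(pair(a, a), a)), g(a, pair(a, g(pair(0, a), 0)))), a)):
1. g(g(a, pair(0, 0)), g(pair(g(g(pair(0, 0), pair(a, pair(0, a))), g(pair(a, a), a)), g(a, pair(a, g(pair(0, a), 0)))), a))  →  g(a, pair(0, 0))   [R3 at ε]
2. g(a, pair(0, 0))  →  a   [R3 at ε]

Reduce t₂ = g(g(0, 0), g(g(pair(0, g(0, g(0, pair(0, a)))), 0), 0)):
1. g(g(0, 0), g(g(pair(0, g(0, g(0, pair(0, a)))), 0), 0))  →  g(0, 0)   [R3 at ε]
2. g(0, 0)  →  0   [R3 at ε]

no — NF(t₁) = a, NF(t₂) = 0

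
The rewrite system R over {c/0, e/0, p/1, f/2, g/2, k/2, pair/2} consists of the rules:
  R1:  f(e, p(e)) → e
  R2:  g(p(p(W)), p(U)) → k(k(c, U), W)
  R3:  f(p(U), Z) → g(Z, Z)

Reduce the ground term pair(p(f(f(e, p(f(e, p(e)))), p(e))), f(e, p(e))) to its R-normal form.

1. pair(p(f(f(e, p(f(e, p(e)))), p(e))), f(e, p(e)))  →  pair(p(f(f(e, p(e)), p(e))), f(e, p(e)))   [R1 at 1.1.1.2.1]
2. pair(p(f(f(e, p(e)), p(e))), f(e, p(e)))  →  pair(p(f(e, p(e))), f(e, p(e)))   [R1 at 1.1.1]
3. pair(p(f(e, p(e))), f(e, p(e)))  →  pair(p(e), f(e, p(e)))   [R1 at 1.1]
4. pair(p(e), f(e, p(e)))  →  pair(p(e), e)   [R1 at 2]

pair(p(e), e)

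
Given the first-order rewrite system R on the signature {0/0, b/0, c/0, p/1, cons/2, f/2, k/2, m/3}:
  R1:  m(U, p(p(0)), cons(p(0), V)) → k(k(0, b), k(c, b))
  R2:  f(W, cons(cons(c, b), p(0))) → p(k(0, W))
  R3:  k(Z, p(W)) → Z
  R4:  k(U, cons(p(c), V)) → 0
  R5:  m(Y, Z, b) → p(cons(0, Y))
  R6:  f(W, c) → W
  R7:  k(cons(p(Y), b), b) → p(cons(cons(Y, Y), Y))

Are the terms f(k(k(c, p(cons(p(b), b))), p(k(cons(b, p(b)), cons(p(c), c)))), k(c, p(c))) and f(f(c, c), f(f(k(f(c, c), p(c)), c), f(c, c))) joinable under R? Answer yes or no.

Reduce t₁ = f(k(k(c, p(cons(p(b), b))), p(k(cons(b, p(b)), cons(p(c), c)))), k(c, p(c))):
1. f(k(k(c, p(cons(p(b), b))), p(k(cons(b, p(b)), cons(p(c), c)))), k(c, p(c)))  →  f(k(c, p(cons(p(b), b))), k(c, p(c)))   [R3 at 1]
2. f(k(c, p(cons(p(b), b))), k(c, p(c)))  →  f(c, k(c, p(c)))   [R3 at 1]
3. f(c, k(c, p(c)))  →  f(c, c)   [R3 at 2]
4. f(c, c)  →  c   [R6 at ε]

Reduce t₂ = f(f(c, c), f(f(k(f(c, c), p(c)), c), f(c, c))):
1. f(f(c, c), f(f(k(f(c, c), p(c)), c), f(c, c)))  →  f(c, f(f(k(f(c, c), p(c)), c), f(c, c)))   [R6 at 1]
2. f(c, f(f(k(f(c, c), p(c)), c), f(c, c)))  →  f(c, f(k(f(c, c), p(c)), f(c, c)))   [R6 at 2.1]
3. f(c, f(k(f(c, c), p(c)), f(c, c)))  →  f(c, f(f(c, c), f(c, c)))   [R3 at 2.1]
4. f(c, f(f(c, c), f(c, c)))  →  f(c, f(c, f(c, c)))   [R6 at 2.1]
5. f(c, f(c, f(c, c)))  →  f(c, f(c, c))   [R6 at 2.2]
6. f(c, f(c, c))  →  f(c, c)   [R6 at 2]
7. f(c, c)  →  c   [R6 at ε]

yes — NF(t₁) = c, NF(t₂) = c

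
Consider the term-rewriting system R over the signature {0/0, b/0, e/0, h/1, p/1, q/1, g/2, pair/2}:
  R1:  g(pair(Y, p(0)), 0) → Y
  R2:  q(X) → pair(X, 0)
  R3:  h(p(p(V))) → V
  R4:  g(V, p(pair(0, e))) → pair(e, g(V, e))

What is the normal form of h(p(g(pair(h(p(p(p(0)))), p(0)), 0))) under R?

0

1. h(p(g(pair(h(p(p(p(0)))), p(0)), 0)))  →  h(p(h(p(p(p(0))))))   [R1 at 1.1]
2. h(p(h(p(p(p(0))))))  →  h(p(p(0)))   [R3 at 1.1]
3. h(p(p(0)))  →  0   [R3 at ε]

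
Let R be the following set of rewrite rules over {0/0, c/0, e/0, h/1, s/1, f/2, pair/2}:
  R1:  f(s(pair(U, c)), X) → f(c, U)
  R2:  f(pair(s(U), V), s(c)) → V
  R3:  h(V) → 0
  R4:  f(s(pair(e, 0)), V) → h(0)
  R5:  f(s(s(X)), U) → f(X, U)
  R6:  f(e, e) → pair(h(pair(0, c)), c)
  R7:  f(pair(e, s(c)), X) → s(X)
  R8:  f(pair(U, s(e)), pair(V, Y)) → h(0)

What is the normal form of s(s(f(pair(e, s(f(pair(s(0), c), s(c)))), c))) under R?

s(s(s(c)))

1. s(s(f(pair(e, s(f(pair(s(0), c), s(c)))), c)))  →  s(s(f(pair(e, s(c)), c)))   [R2 at 1.1.1.2.1]
2. s(s(f(pair(e, s(c)), c)))  →  s(s(s(c)))   [R7 at 1.1]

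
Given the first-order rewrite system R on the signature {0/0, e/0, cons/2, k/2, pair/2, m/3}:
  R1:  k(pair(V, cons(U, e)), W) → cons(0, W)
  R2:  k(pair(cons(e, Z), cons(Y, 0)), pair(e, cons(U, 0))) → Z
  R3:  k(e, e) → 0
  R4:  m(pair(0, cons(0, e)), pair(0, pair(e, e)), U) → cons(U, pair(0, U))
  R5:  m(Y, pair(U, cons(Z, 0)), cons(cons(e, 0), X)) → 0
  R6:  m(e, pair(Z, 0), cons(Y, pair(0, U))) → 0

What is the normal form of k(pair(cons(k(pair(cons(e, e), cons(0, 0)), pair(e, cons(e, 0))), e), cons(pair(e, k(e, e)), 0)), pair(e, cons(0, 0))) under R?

e

1. k(pair(cons(k(pair(cons(e, e), cons(0, 0)), pair(e, cons(e, 0))), e), cons(pair(e, k(e, e)), 0)), pair(e, cons(0, 0)))  →  k(pair(cons(e, e), cons(pair(e, k(e, e)), 0)), pair(e, cons(0, 0)))   [R2 at 1.1.1]
2. k(pair(cons(e, e), cons(pair(e, k(e, e)), 0)), pair(e, cons(0, 0)))  →  e   [R2 at ε]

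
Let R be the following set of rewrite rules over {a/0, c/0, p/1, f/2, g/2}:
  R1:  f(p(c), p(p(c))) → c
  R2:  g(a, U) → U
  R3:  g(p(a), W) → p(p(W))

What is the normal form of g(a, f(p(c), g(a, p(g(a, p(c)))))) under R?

1. g(a, f(p(c), g(a, p(g(a, p(c))))))  →  f(p(c), g(a, p(g(a, p(c)))))   [R2 at ε]
2. f(p(c), g(a, p(g(a, p(c)))))  →  f(p(c), p(g(a, p(c))))   [R2 at 2]
3. f(p(c), p(g(a, p(c))))  →  f(p(c), p(p(c)))   [R2 at 2.1]
4. f(p(c), p(p(c)))  →  c   [R1 at ε]

c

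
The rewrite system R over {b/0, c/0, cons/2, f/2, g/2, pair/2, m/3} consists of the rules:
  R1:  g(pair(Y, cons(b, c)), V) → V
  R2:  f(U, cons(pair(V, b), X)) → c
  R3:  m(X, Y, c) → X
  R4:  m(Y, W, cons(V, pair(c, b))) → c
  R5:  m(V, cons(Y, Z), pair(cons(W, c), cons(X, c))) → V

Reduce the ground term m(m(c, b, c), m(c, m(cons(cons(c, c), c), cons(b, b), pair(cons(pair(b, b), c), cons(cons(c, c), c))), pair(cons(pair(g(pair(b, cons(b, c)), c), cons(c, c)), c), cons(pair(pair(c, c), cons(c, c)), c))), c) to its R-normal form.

c

1. m(m(c, b, c), m(c, m(cons(cons(c, c), c), cons(b, b), pair(cons(pair(b, b), c), cons(cons(c, c), c))), pair(cons(pair(g(pair(b, cons(b, c)), c), cons(c, c)), c), cons(pair(pair(c, c), cons(c, c)), c))), c)  →  m(c, b, c)   [R3 at ε]
2. m(c, b, c)  →  c   [R3 at ε]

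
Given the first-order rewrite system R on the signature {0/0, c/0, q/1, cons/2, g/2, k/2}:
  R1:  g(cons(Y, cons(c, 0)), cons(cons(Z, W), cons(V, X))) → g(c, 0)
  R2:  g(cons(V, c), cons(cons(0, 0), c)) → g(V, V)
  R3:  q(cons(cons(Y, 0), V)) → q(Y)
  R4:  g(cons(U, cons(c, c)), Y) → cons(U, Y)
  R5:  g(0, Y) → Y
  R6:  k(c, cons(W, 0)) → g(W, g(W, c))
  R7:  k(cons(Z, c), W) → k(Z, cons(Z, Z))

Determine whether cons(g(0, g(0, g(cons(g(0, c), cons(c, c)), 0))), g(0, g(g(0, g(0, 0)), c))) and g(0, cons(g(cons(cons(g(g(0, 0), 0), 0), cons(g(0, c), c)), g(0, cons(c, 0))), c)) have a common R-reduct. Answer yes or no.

no — NF(t₁) = cons(cons(c, 0), c), NF(t₂) = cons(cons(cons(0, 0), cons(c, 0)), c)

Reduce t₁ = cons(g(0, g(0, g(cons(g(0, c), cons(c, c)), 0))), g(0, g(g(0, g(0, 0)), c))):
1. cons(g(0, g(0, g(cons(g(0, c), cons(c, c)), 0))), g(0, g(g(0, g(0, 0)), c)))  →  cons(g(0, g(cons(g(0, c), cons(c, c)), 0)), g(0, g(g(0, g(0, 0)), c)))   [R5 at 1]
2. cons(g(0, g(cons(g(0, c), cons(c, c)), 0)), g(0, g(g(0, g(0, 0)), c)))  →  cons(g(cons(g(0, c), cons(c, c)), 0), g(0, g(g(0, g(0, 0)), c)))   [R5 at 1]
3. cons(g(cons(g(0, c), cons(c, c)), 0), g(0, g(g(0, g(0, 0)), c)))  →  cons(cons(g(0, c), 0), g(0, g(g(0, g(0, 0)), c)))   [R4 at 1]
4. cons(cons(g(0, c), 0), g(0, g(g(0, g(0, 0)), c)))  →  cons(cons(c, 0), g(0, g(g(0, g(0, 0)), c)))   [R5 at 1.1]
5. cons(cons(c, 0), g(0, g(g(0, g(0, 0)), c)))  →  cons(cons(c, 0), g(g(0, g(0, 0)), c))   [R5 at 2]
6. cons(cons(c, 0), g(g(0, g(0, 0)), c))  →  cons(cons(c, 0), g(g(0, 0), c))   [R5 at 2.1]
7. cons(cons(c, 0), g(g(0, 0), c))  →  cons(cons(c, 0), g(0, c))   [R5 at 2.1]
8. cons(cons(c, 0), g(0, c))  →  cons(cons(c, 0), c)   [R5 at 2]

Reduce t₂ = g(0, cons(g(cons(cons(g(g(0, 0), 0), 0), cons(g(0, c), c)), g(0, cons(c, 0))), c)):
1. g(0, cons(g(cons(cons(g(g(0, 0), 0), 0), cons(g(0, c), c)), g(0, cons(c, 0))), c))  →  cons(g(cons(cons(g(g(0, 0), 0), 0), cons(g(0, c), c)), g(0, cons(c, 0))), c)   [R5 at ε]
2. cons(g(cons(cons(g(g(0, 0), 0), 0), cons(g(0, c), c)), g(0, cons(c, 0))), c)  →  cons(g(cons(cons(g(0, 0), 0), cons(g(0, c), c)), g(0, cons(c, 0))), c)   [R5 at 1.1.1.1.1]
3. cons(g(cons(cons(g(0, 0), 0), cons(g(0, c), c)), g(0, cons(c, 0))), c)  →  cons(g(cons(cons(0, 0), cons(g(0, c), c)), g(0, cons(c, 0))), c)   [R5 at 1.1.1.1]
4. cons(g(cons(cons(0, 0), cons(g(0, c), c)), g(0, cons(c, 0))), c)  →  cons(g(cons(cons(0, 0), cons(c, c)), g(0, cons(c, 0))), c)   [R5 at 1.1.2.1]
5. cons(g(cons(cons(0, 0), cons(c, c)), g(0, cons(c, 0))), c)  →  cons(cons(cons(0, 0), g(0, cons(c, 0))), c)   [R4 at 1]
6. cons(cons(cons(0, 0), g(0, cons(c, 0))), c)  →  cons(cons(cons(0, 0), cons(c, 0)), c)   [R5 at 1.2]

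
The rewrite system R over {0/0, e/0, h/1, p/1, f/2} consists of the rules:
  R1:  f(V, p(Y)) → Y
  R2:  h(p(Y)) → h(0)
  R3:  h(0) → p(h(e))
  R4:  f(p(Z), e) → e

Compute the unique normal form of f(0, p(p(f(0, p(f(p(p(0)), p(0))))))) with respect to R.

p(0)

1. f(0, p(p(f(0, p(f(p(p(0)), p(0)))))))  →  p(f(0, p(f(p(p(0)), p(0)))))   [R1 at ε]
2. p(f(0, p(f(p(p(0)), p(0)))))  →  p(f(p(p(0)), p(0)))   [R1 at 1]
3. p(f(p(p(0)), p(0)))  →  p(0)   [R1 at 1]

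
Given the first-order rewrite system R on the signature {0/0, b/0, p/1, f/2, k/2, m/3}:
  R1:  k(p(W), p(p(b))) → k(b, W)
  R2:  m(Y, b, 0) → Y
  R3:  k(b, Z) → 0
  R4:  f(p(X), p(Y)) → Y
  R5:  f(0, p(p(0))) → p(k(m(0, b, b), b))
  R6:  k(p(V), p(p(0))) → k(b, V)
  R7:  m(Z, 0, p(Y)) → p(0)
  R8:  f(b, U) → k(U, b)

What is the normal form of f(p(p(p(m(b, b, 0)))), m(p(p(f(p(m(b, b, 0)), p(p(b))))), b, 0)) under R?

1. f(p(p(p(m(b, b, 0)))), m(p(p(f(p(m(b, b, 0)), p(p(b))))), b, 0))  →  f(p(p(p(b))), m(p(p(f(p(m(b, b, 0)), p(p(b))))), b, 0))   [R2 at 1.1.1.1]
2. f(p(p(p(b))), m(p(p(f(p(m(b, b, 0)), p(p(b))))), b, 0))  →  f(p(p(p(b))), p(p(f(p(m(b, b, 0)), p(p(b))))))   [R2 at 2]
3. f(p(p(p(b))), p(p(f(p(m(b, b, 0)), p(p(b))))))  →  p(f(p(m(b, b, 0)), p(p(b))))   [R4 at ε]
4. p(f(p(m(b, b, 0)), p(p(b))))  →  p(p(b))   [R4 at 1]

p(p(b))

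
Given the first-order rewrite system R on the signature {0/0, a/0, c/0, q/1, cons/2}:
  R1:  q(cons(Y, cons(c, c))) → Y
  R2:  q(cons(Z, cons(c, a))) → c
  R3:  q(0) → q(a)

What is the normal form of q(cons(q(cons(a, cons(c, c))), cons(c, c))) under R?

1. q(cons(q(cons(a, cons(c, c))), cons(c, c)))  →  q(cons(a, cons(c, c)))   [R1 at ε]
2. q(cons(a, cons(c, c)))  →  a   [R1 at ε]

a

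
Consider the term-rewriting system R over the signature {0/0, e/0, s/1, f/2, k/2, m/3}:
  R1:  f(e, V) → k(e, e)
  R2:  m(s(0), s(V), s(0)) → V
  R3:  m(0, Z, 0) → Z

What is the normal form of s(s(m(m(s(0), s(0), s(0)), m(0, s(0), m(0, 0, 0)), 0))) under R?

s(s(s(0)))

1. s(s(m(m(s(0), s(0), s(0)), m(0, s(0), m(0, 0, 0)), 0)))  →  s(s(m(0, m(0, s(0), m(0, 0, 0)), 0)))   [R2 at 1.1.1]
2. s(s(m(0, m(0, s(0), m(0, 0, 0)), 0)))  →  s(s(m(0, s(0), m(0, 0, 0))))   [R3 at 1.1]
3. s(s(m(0, s(0), m(0, 0, 0))))  →  s(s(m(0, s(0), 0)))   [R3 at 1.1.3]
4. s(s(m(0, s(0), 0)))  →  s(s(s(0)))   [R3 at 1.1]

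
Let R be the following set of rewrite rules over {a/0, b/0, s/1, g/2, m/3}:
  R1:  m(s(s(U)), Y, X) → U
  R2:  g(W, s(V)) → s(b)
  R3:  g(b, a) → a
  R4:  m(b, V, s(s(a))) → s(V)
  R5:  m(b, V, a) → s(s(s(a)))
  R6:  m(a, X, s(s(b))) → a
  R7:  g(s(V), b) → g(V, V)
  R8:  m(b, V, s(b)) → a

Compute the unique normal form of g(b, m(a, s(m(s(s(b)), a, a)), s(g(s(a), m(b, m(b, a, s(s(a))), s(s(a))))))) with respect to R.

1. g(b, m(a, s(m(s(s(b)), a, a)), s(g(s(a), m(b, m(b, a, s(s(a))), s(s(a)))))))  →  g(b, m(a, s(b), s(g(s(a), m(b, m(b, a, s(s(a))), s(s(a)))))))   [R1 at 2.2.1]
2. g(b, m(a, s(b), s(g(s(a), m(b, m(b, a, s(s(a))), s(s(a)))))))  →  g(b, m(a, s(b), s(g(s(a), s(m(b, a, s(s(a))))))))   [R4 at 2.3.1.2]
3. g(b, m(a, s(b), s(g(s(a), s(m(b, a, s(s(a))))))))  →  g(b, m(a, s(b), s(s(b))))   [R2 at 2.3.1]
4. g(b, m(a, s(b), s(s(b))))  →  g(b, a)   [R6 at 2]
5. g(b, a)  →  a   [R3 at ε]

a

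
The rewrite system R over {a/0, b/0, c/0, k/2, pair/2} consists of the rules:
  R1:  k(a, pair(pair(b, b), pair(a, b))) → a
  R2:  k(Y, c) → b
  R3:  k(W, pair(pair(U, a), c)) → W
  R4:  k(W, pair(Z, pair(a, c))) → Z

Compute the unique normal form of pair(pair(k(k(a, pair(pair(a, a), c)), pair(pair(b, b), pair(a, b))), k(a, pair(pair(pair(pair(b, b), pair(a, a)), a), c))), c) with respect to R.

1. pair(pair(k(k(a, pair(pair(a, a), c)), pair(pair(b, b), pair(a, b))), k(a, pair(pair(pair(pair(b, b), pair(a, a)), a), c))), c)  →  pair(pair(k(a, pair(pair(b, b), pair(a, b))), k(a, pair(pair(pair(pair(b, b), pair(a, a)), a), c))), c)   [R3 at 1.1.1]
2. pair(pair(k(a, pair(pair(b, b), pair(a, b))), k(a, pair(pair(pair(pair(b, b), pair(a, a)), a), c))), c)  →  pair(pair(a, k(a, pair(pair(pair(pair(b, b), pair(a, a)), a), c))), c)   [R1 at 1.1]
3. pair(pair(a, k(a, pair(pair(pair(pair(b, b), pair(a, a)), a), c))), c)  →  pair(pair(a, a), c)   [R3 at 1.2]

pair(pair(a, a), c)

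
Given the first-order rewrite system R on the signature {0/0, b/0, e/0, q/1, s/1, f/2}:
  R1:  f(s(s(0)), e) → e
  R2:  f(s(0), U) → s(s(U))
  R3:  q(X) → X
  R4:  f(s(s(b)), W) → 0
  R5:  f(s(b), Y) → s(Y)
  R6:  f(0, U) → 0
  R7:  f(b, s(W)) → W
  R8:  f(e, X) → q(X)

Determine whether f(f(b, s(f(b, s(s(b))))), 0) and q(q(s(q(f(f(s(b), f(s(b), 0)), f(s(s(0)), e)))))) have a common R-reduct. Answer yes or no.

Reduce t₁ = f(f(b, s(f(b, s(s(b))))), 0):
1. f(f(b, s(f(b, s(s(b))))), 0)  →  f(f(b, s(s(b))), 0)   [R7 at 1]
2. f(f(b, s(s(b))), 0)  →  f(s(b), 0)   [R7 at 1]
3. f(s(b), 0)  →  s(0)   [R5 at ε]

Reduce t₂ = q(q(s(q(f(f(s(b), f(s(b), 0)), f(s(s(0)), e)))))):
1. q(q(s(q(f(f(s(b), f(s(b), 0)), f(s(s(0)), e))))))  →  q(s(q(f(f(s(b), f(s(b), 0)), f(s(s(0)), e)))))   [R3 at ε]
2. q(s(q(f(f(s(b), f(s(b), 0)), f(s(s(0)), e)))))  →  s(q(f(f(s(b), f(s(b), 0)), f(s(s(0)), e))))   [R3 at ε]
3. s(q(f(f(s(b), f(s(b), 0)), f(s(s(0)), e))))  →  s(f(f(s(b), f(s(b), 0)), f(s(s(0)), e)))   [R3 at 1]
4. s(f(f(s(b), f(s(b), 0)), f(s(s(0)), e)))  →  s(f(s(f(s(b), 0)), f(s(s(0)), e)))   [R5 at 1.1]
5. s(f(s(f(s(b), 0)), f(s(s(0)), e)))  →  s(f(s(s(0)), f(s(s(0)), e)))   [R5 at 1.1.1]
6. s(f(s(s(0)), f(s(s(0)), e)))  →  s(f(s(s(0)), e))   [R1 at 1.2]
7. s(f(s(s(0)), e))  →  s(e)   [R1 at 1]

no — NF(t₁) = s(0), NF(t₂) = s(e)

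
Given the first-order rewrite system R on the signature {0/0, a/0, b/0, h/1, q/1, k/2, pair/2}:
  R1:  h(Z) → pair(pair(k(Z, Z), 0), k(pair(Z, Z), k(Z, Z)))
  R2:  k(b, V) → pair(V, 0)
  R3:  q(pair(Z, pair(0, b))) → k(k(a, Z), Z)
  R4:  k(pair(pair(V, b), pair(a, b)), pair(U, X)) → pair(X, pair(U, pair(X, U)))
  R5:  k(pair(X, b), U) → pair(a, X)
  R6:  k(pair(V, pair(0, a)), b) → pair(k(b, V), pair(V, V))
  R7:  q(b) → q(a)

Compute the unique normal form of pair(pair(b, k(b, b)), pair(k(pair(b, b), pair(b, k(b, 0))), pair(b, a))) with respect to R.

pair(pair(b, pair(b, 0)), pair(pair(a, b), pair(b, a)))

1. pair(pair(b, k(b, b)), pair(k(pair(b, b), pair(b, k(b, 0))), pair(b, a)))  →  pair(pair(b, pair(b, 0)), pair(k(pair(b, b), pair(b, k(b, 0))), pair(b, a)))   [R2 at 1.2]
2. pair(pair(b, pair(b, 0)), pair(k(pair(b, b), pair(b, k(b, 0))), pair(b, a)))  →  pair(pair(b, pair(b, 0)), pair(pair(a, b), pair(b, a)))   [R5 at 2.1]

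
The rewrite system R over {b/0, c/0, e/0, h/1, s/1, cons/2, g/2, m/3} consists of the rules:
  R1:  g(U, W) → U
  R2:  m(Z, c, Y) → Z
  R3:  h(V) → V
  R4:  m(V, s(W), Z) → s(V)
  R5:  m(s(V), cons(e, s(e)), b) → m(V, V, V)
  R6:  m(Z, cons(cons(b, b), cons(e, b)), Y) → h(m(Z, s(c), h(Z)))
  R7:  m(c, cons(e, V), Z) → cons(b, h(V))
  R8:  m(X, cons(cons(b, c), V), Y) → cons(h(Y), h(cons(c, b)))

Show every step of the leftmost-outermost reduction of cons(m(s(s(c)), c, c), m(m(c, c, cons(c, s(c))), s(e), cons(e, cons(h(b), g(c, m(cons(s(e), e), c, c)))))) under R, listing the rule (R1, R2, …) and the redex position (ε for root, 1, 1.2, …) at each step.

1. cons(m(s(s(c)), c, c), m(m(c, c, cons(c, s(c))), s(e), cons(e, cons(h(b), g(c, m(cons(s(e), e), c, c))))))  →  cons(s(s(c)), m(m(c, c, cons(c, s(c))), s(e), cons(e, cons(h(b), g(c, m(cons(s(e), e), c, c))))))   [R2 at 1]
2. cons(s(s(c)), m(m(c, c, cons(c, s(c))), s(e), cons(e, cons(h(b), g(c, m(cons(s(e), e), c, c))))))  →  cons(s(s(c)), s(m(c, c, cons(c, s(c)))))   [R4 at 2]
3. cons(s(s(c)), s(m(c, c, cons(c, s(c)))))  →  cons(s(s(c)), s(c))   [R2 at 2.1]

cons(s(s(c)), s(c))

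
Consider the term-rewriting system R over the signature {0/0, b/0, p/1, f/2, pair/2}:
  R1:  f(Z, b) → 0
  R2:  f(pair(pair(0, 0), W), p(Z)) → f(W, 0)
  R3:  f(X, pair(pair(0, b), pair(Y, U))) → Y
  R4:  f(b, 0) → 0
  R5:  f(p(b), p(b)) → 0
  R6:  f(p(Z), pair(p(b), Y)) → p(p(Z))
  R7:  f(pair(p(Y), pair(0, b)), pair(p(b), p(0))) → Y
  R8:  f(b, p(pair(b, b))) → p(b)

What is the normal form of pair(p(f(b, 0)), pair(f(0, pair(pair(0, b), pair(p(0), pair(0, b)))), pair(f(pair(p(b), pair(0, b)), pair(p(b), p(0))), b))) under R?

pair(p(0), pair(p(0), pair(b, b)))

1. pair(p(f(b, 0)), pair(f(0, pair(pair(0, b), pair(p(0), pair(0, b)))), pair(f(pair(p(b), pair(0, b)), pair(p(b), p(0))), b)))  →  pair(p(0), pair(f(0, pair(pair(0, b), pair(p(0), pair(0, b)))), pair(f(pair(p(b), pair(0, b)), pair(p(b), p(0))), b)))   [R4 at 1.1]
2. pair(p(0), pair(f(0, pair(pair(0, b), pair(p(0), pair(0, b)))), pair(f(pair(p(b), pair(0, b)), pair(p(b), p(0))), b)))  →  pair(p(0), pair(p(0), pair(f(pair(p(b), pair(0, b)), pair(p(b), p(0))), b)))   [R3 at 2.1]
3. pair(p(0), pair(p(0), pair(f(pair(p(b), pair(0, b)), pair(p(b), p(0))), b)))  →  pair(p(0), pair(p(0), pair(b, b)))   [R7 at 2.2.1]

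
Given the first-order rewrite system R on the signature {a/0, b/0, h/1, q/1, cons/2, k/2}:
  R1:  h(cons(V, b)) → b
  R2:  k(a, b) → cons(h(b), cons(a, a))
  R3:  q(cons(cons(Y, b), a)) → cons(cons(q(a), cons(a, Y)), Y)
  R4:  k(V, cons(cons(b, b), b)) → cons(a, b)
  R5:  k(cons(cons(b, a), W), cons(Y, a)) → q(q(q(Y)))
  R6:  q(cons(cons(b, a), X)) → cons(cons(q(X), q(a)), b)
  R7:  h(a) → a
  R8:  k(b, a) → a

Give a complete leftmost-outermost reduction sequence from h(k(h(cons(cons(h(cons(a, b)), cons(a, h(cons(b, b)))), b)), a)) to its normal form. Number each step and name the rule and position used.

a

1. h(k(h(cons(cons(h(cons(a, b)), cons(a, h(cons(b, b)))), b)), a))  →  h(k(b, a))   [R1 at 1.1]
2. h(k(b, a))  →  h(a)   [R8 at 1]
3. h(a)  →  a   [R7 at ε]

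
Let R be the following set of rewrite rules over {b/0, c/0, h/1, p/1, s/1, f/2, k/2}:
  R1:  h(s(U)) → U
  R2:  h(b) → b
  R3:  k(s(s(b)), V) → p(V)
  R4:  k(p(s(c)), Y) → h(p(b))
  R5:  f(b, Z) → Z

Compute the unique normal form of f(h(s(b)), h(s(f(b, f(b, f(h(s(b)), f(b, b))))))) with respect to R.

b

1. f(h(s(b)), h(s(f(b, f(b, f(h(s(b)), f(b, b)))))))  →  f(b, h(s(f(b, f(b, f(h(s(b)), f(b, b)))))))   [R1 at 1]
2. f(b, h(s(f(b, f(b, f(h(s(b)), f(b, b)))))))  →  h(s(f(b, f(b, f(h(s(b)), f(b, b))))))   [R5 at ε]
3. h(s(f(b, f(b, f(h(s(b)), f(b, b))))))  →  f(b, f(b, f(h(s(b)), f(b, b))))   [R1 at ε]
4. f(b, f(b, f(h(s(b)), f(b, b))))  →  f(b, f(h(s(b)), f(b, b)))   [R5 at ε]
5. f(b, f(h(s(b)), f(b, b)))  →  f(h(s(b)), f(b, b))   [R5 at ε]
6. f(h(s(b)), f(b, b))  →  f(b, f(b, b))   [R1 at 1]
7. f(b, f(b, b))  →  f(b, b)   [R5 at ε]
8. f(b, b)  →  b   [R5 at ε]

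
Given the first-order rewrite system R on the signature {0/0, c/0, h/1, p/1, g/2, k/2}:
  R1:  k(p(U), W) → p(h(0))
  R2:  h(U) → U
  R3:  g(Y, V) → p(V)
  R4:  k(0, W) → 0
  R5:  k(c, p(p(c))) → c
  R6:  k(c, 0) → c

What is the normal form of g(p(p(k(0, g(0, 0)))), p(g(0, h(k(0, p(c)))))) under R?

1. g(p(p(k(0, g(0, 0)))), p(g(0, h(k(0, p(c))))))  →  p(p(g(0, h(k(0, p(c))))))   [R3 at ε]
2. p(p(g(0, h(k(0, p(c))))))  →  p(p(p(h(k(0, p(c))))))   [R3 at 1.1]
3. p(p(p(h(k(0, p(c))))))  →  p(p(p(k(0, p(c)))))   [R2 at 1.1.1]
4. p(p(p(k(0, p(c)))))  →  p(p(p(0)))   [R4 at 1.1.1]

p(p(p(0)))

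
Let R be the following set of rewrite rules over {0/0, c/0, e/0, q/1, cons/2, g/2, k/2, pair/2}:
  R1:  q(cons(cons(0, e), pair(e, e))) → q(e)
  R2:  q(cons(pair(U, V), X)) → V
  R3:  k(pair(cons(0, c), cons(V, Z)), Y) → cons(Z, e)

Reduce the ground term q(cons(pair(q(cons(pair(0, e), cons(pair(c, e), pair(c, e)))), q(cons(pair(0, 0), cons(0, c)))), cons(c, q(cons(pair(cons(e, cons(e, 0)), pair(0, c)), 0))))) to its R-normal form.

0

1. q(cons(pair(q(cons(pair(0, e), cons(pair(c, e), pair(c, e)))), q(cons(pair(0, 0), cons(0, c)))), cons(c, q(cons(pair(cons(e, cons(e, 0)), pair(0, c)), 0)))))  →  q(cons(pair(0, 0), cons(0, c)))   [R2 at ε]
2. q(cons(pair(0, 0), cons(0, c)))  →  0   [R2 at ε]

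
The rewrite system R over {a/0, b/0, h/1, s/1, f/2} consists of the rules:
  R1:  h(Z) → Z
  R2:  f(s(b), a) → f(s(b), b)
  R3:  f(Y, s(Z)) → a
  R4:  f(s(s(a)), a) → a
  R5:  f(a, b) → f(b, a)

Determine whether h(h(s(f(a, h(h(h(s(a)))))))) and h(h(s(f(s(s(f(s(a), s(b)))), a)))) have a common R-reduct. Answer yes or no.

yes — NF(t₁) = s(a), NF(t₂) = s(a)

Reduce t₁ = h(h(s(f(a, h(h(h(s(a)))))))):
1. h(h(s(f(a, h(h(h(s(a))))))))  →  h(s(f(a, h(h(h(s(a)))))))   [R1 at ε]
2. h(s(f(a, h(h(h(s(a)))))))  →  s(f(a, h(h(h(s(a))))))   [R1 at ε]
3. s(f(a, h(h(h(s(a))))))  →  s(f(a, h(h(s(a)))))   [R1 at 1.2]
4. s(f(a, h(h(s(a)))))  →  s(f(a, h(s(a))))   [R1 at 1.2]
5. s(f(a, h(s(a))))  →  s(f(a, s(a)))   [R1 at 1.2]
6. s(f(a, s(a)))  →  s(a)   [R3 at 1]

Reduce t₂ = h(h(s(f(s(s(f(s(a), s(b)))), a)))):
1. h(h(s(f(s(s(f(s(a), s(b)))), a))))  →  h(s(f(s(s(f(s(a), s(b)))), a)))   [R1 at ε]
2. h(s(f(s(s(f(s(a), s(b)))), a)))  →  s(f(s(s(f(s(a), s(b)))), a))   [R1 at ε]
3. s(f(s(s(f(s(a), s(b)))), a))  →  s(f(s(s(a)), a))   [R3 at 1.1.1.1]
4. s(f(s(s(a)), a))  →  s(a)   [R4 at 1]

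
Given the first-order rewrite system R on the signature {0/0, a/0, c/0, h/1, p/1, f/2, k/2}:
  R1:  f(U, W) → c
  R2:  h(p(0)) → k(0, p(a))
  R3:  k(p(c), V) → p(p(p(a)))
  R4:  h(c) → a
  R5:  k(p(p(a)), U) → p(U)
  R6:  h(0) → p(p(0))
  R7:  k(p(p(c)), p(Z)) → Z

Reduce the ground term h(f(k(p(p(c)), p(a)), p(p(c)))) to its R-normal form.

a

1. h(f(k(p(p(c)), p(a)), p(p(c))))  →  h(c)   [R1 at 1]
2. h(c)  →  a   [R4 at ε]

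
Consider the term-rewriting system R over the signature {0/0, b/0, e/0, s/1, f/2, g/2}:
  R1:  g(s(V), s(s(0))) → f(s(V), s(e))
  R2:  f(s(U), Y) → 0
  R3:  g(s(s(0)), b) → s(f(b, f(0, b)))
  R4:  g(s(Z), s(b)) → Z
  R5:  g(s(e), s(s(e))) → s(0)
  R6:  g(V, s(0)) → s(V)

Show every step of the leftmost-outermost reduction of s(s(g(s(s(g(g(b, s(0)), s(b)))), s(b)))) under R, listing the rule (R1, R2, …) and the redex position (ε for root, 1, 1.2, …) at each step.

1. s(s(g(s(s(g(g(b, s(0)), s(b)))), s(b))))  →  s(s(s(g(g(b, s(0)), s(b)))))   [R4 at 1.1]
2. s(s(s(g(g(b, s(0)), s(b)))))  →  s(s(s(g(s(b), s(b)))))   [R6 at 1.1.1.1]
3. s(s(s(g(s(b), s(b)))))  →  s(s(s(b)))   [R4 at 1.1.1]

s(s(s(b)))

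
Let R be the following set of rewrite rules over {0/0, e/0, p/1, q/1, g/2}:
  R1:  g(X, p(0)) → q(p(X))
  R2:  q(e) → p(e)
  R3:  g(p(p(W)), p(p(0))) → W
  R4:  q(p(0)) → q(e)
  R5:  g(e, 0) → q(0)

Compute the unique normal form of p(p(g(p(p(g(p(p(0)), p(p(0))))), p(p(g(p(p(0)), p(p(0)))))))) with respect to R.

1. p(p(g(p(p(g(p(p(0)), p(p(0))))), p(p(g(p(p(0)), p(p(0))))))))  →  p(p(g(p(p(0)), p(p(g(p(p(0)), p(p(0))))))))   [R3 at 1.1.1.1.1]
2. p(p(g(p(p(0)), p(p(g(p(p(0)), p(p(0))))))))  →  p(p(g(p(p(0)), p(p(0)))))   [R3 at 1.1.2.1.1]
3. p(p(g(p(p(0)), p(p(0)))))  →  p(p(0))   [R3 at 1.1]

p(p(0))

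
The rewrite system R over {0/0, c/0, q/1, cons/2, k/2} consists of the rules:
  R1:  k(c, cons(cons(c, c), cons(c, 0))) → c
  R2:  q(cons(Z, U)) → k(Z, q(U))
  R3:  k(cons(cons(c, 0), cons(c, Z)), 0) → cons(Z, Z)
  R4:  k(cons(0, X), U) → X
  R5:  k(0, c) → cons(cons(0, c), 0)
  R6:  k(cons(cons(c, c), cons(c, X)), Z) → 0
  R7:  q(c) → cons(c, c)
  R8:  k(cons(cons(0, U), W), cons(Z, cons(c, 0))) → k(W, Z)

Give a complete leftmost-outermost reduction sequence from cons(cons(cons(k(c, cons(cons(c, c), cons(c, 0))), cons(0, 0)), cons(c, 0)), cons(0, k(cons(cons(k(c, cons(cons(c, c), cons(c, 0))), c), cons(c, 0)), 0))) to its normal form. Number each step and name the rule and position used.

1. cons(cons(cons(k(c, cons(cons(c, c), cons(c, 0))), cons(0, 0)), cons(c, 0)), cons(0, k(cons(cons(k(c, cons(cons(c, c), cons(c, 0))), c), cons(c, 0)), 0)))  →  cons(cons(cons(c, cons(0, 0)), cons(c, 0)), cons(0, k(cons(cons(k(c, cons(cons(c, c), cons(c, 0))), c), cons(c, 0)), 0)))   [R1 at 1.1.1]
2. cons(cons(cons(c, cons(0, 0)), cons(c, 0)), cons(0, k(cons(cons(k(c, cons(cons(c, c), cons(c, 0))), c), cons(c, 0)), 0)))  →  cons(cons(cons(c, cons(0, 0)), cons(c, 0)), cons(0, k(cons(cons(c, c), cons(c, 0)), 0)))   [R1 at 2.2.1.1.1]
3. cons(cons(cons(c, cons(0, 0)), cons(c, 0)), cons(0, k(cons(cons(c, c), cons(c, 0)), 0)))  →  cons(cons(cons(c, cons(0, 0)), cons(c, 0)), cons(0, 0))   [R6 at 2.2]

cons(cons(cons(c, cons(0, 0)), cons(c, 0)), cons(0, 0))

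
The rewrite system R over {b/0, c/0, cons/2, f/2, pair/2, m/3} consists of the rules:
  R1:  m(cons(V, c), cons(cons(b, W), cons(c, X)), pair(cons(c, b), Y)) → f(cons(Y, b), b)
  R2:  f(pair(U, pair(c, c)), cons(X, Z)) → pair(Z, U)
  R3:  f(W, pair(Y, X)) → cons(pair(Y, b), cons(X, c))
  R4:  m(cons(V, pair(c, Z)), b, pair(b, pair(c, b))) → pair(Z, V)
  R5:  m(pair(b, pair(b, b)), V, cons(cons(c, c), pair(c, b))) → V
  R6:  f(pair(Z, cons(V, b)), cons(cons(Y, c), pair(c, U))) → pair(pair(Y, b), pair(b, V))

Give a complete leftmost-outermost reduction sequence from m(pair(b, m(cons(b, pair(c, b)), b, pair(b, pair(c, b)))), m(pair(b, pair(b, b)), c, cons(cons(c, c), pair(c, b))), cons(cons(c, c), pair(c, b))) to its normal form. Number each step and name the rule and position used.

c

1. m(pair(b, m(cons(b, pair(c, b)), b, pair(b, pair(c, b)))), m(pair(b, pair(b, b)), c, cons(cons(c, c), pair(c, b))), cons(cons(c, c), pair(c, b)))  →  m(pair(b, pair(b, b)), m(pair(b, pair(b, b)), c, cons(cons(c, c), pair(c, b))), cons(cons(c, c), pair(c, b)))   [R4 at 1.2]
2. m(pair(b, pair(b, b)), m(pair(b, pair(b, b)), c, cons(cons(c, c), pair(c, b))), cons(cons(c, c), pair(c, b)))  →  m(pair(b, pair(b, b)), c, cons(cons(c, c), pair(c, b)))   [R5 at ε]
3. m(pair(b, pair(b, b)), c, cons(cons(c, c), pair(c, b)))  →  c   [R5 at ε]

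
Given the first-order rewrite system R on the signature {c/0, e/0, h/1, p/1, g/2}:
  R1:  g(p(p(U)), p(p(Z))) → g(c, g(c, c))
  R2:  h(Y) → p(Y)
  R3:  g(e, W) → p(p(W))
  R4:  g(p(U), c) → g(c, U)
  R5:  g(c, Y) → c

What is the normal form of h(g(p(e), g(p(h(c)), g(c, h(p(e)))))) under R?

p(c)

1. h(g(p(e), g(p(h(c)), g(c, h(p(e))))))  →  p(g(p(e), g(p(h(c)), g(c, h(p(e))))))   [R2 at ε]
2. p(g(p(e), g(p(h(c)), g(c, h(p(e))))))  →  p(g(p(e), g(p(p(c)), g(c, h(p(e))))))   [R2 at 1.2.1.1]
3. p(g(p(e), g(p(p(c)), g(c, h(p(e))))))  →  p(g(p(e), g(p(p(c)), c)))   [R5 at 1.2.2]
4. p(g(p(e), g(p(p(c)), c)))  →  p(g(p(e), g(c, p(c))))   [R4 at 1.2]
5. p(g(p(e), g(c, p(c))))  →  p(g(p(e), c))   [R5 at 1.2]
6. p(g(p(e), c))  →  p(g(c, e))   [R4 at 1]
7. p(g(c, e))  →  p(c)   [R5 at 1]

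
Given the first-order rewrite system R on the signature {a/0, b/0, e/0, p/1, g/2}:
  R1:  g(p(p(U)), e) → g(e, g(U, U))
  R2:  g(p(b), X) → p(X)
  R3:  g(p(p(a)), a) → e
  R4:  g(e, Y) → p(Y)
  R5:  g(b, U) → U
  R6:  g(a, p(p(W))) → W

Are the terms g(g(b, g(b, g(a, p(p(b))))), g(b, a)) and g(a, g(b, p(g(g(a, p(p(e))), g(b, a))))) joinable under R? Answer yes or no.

yes — NF(t₁) = a, NF(t₂) = a

Reduce t₁ = g(g(b, g(b, g(a, p(p(b))))), g(b, a)):
1. g(g(b, g(b, g(a, p(p(b))))), g(b, a))  →  g(g(b, g(a, p(p(b)))), g(b, a))   [R5 at 1]
2. g(g(b, g(a, p(p(b)))), g(b, a))  →  g(g(a, p(p(b))), g(b, a))   [R5 at 1]
3. g(g(a, p(p(b))), g(b, a))  →  g(b, g(b, a))   [R6 at 1]
4. g(b, g(b, a))  →  g(b, a)   [R5 at ε]
5. g(b, a)  →  a   [R5 at ε]

Reduce t₂ = g(a, g(b, p(g(g(a, p(p(e))), g(b, a))))):
1. g(a, g(b, p(g(g(a, p(p(e))), g(b, a)))))  →  g(a, p(g(g(a, p(p(e))), g(b, a))))   [R5 at 2]
2. g(a, p(g(g(a, p(p(e))), g(b, a))))  →  g(a, p(g(e, g(b, a))))   [R6 at 2.1.1]
3. g(a, p(g(e, g(b, a))))  →  g(a, p(p(g(b, a))))   [R4 at 2.1]
4. g(a, p(p(g(b, a))))  →  g(b, a)   [R6 at ε]
5. g(b, a)  →  a   [R5 at ε]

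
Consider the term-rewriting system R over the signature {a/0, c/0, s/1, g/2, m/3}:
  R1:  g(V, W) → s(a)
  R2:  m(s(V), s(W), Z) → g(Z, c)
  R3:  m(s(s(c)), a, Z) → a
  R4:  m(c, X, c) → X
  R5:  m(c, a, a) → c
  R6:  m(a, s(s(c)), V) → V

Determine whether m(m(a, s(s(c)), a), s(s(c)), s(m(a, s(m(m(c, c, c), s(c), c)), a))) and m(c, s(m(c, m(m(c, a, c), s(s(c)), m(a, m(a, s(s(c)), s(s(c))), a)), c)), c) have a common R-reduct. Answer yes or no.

yes — NF(t₁) = s(a), NF(t₂) = s(a)

Reduce t₁ = m(m(a, s(s(c)), a), s(s(c)), s(m(a, s(m(m(c, c, c), s(c), c)), a))):
1. m(m(a, s(s(c)), a), s(s(c)), s(m(a, s(m(m(c, c, c), s(c), c)), a)))  →  m(a, s(s(c)), s(m(a, s(m(m(c, c, c), s(c), c)), a)))   [R6 at 1]
2. m(a, s(s(c)), s(m(a, s(m(m(c, c, c), s(c), c)), a)))  →  s(m(a, s(m(m(c, c, c), s(c), c)), a))   [R6 at ε]
3. s(m(a, s(m(m(c, c, c), s(c), c)), a))  →  s(m(a, s(m(c, s(c), c)), a))   [R4 at 1.2.1.1]
4. s(m(a, s(m(c, s(c), c)), a))  →  s(m(a, s(s(c)), a))   [R4 at 1.2.1]
5. s(m(a, s(s(c)), a))  →  s(a)   [R6 at 1]

Reduce t₂ = m(c, s(m(c, m(m(c, a, c), s(s(c)), m(a, m(a, s(s(c)), s(s(c))), a)), c)), c):
1. m(c, s(m(c, m(m(c, a, c), s(s(c)), m(a, m(a, s(s(c)), s(s(c))), a)), c)), c)  →  s(m(c, m(m(c, a, c), s(s(c)), m(a, m(a, s(s(c)), s(s(c))), a)), c))   [R4 at ε]
2. s(m(c, m(m(c, a, c), s(s(c)), m(a, m(a, s(s(c)), s(s(c))), a)), c))  →  s(m(m(c, a, c), s(s(c)), m(a, m(a, s(s(c)), s(s(c))), a)))   [R4 at 1]
3. s(m(m(c, a, c), s(s(c)), m(a, m(a, s(s(c)), s(s(c))), a)))  →  s(m(a, s(s(c)), m(a, m(a, s(s(c)), s(s(c))), a)))   [R4 at 1.1]
4. s(m(a, s(s(c)), m(a, m(a, s(s(c)), s(s(c))), a)))  →  s(m(a, m(a, s(s(c)), s(s(c))), a))   [R6 at 1]
5. s(m(a, m(a, s(s(c)), s(s(c))), a))  →  s(m(a, s(s(c)), a))   [R6 at 1.2]
6. s(m(a, s(s(c)), a))  →  s(a)   [R6 at 1]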